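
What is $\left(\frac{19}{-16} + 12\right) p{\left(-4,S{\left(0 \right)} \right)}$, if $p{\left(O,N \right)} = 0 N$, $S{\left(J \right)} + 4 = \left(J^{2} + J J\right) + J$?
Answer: $0$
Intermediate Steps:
$S{\left(J \right)} = -4 + J + 2 J^{2}$ ($S{\left(J \right)} = -4 + \left(\left(J^{2} + J J\right) + J\right) = -4 + \left(\left(J^{2} + J^{2}\right) + J\right) = -4 + \left(2 J^{2} + J\right) = -4 + \left(J + 2 J^{2}\right) = -4 + J + 2 J^{2}$)
$p{\left(O,N \right)} = 0$
$\left(\frac{19}{-16} + 12\right) p{\left(-4,S{\left(0 \right)} \right)} = \left(\frac{19}{-16} + 12\right) 0 = \left(19 \left(- \frac{1}{16}\right) + 12\right) 0 = \left(- \frac{19}{16} + 12\right) 0 = \frac{173}{16} \cdot 0 = 0$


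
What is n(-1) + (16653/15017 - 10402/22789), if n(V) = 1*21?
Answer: 7409969056/342222413 ≈ 21.652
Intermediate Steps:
n(V) = 21
n(-1) + (16653/15017 - 10402/22789) = 21 + (16653/15017 - 10402/22789) = 21 + 223298383/342222413 = 7409969056/342222413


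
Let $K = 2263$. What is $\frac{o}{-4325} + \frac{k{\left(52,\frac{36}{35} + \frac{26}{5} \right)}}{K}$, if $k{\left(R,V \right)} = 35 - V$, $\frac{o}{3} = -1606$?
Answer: $\frac{77192993}{68512325} \approx 1.1267$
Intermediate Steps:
$o = -4818$ ($o = 3 \left(-1606\right) = -4818$)
$\frac{o}{-4325} + \frac{k{\left(52,\frac{36}{35} + \frac{26}{5} \right)}}{K} = - \frac{4818}{-4325} + \frac{35 - \left(\frac{36}{35} + \frac{26}{5}\right)}{2263} = \left(-4818\right) \left(- \frac{1}{4325}\right) + \left(35 - \left(36 \cdot \frac{1}{35} + 26 \cdot \frac{1}{5}\right)\right) \frac{1}{2263} = \frac{4818}{4325} + \left(35 - \left(\frac{36}{35} + \frac{26}{5}\right)\right) \frac{1}{2263} = \frac{4818}{4325} + \left(35 - \frac{218}{35}\right) \frac{1}{2263} = \frac{4818}{4325} + \frac{1007}{35} \cdot \frac{1}{2263} = \frac{4818}{4325} + \frac{1007}{79205} = \frac{77192993}{68512325}$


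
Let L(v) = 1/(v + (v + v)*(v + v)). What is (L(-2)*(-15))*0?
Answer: 0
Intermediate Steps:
L(v) = 1/(v + 4*v²) (L(v) = 1/(v + (2*v)*(2*v)) = 1/(v + 4*v²))
(L(-2)*(-15))*0 = ((1/((-2)*(1 + 4*(-2))))*(-15))*0 = (-1/(2*(1 - 8))*(-15))*0 = (-½/(-7)*(-15))*0 = (-½*(-⅐)*(-15))*0 = ((1/14)*(-15))*0 = -15/14*0 = 0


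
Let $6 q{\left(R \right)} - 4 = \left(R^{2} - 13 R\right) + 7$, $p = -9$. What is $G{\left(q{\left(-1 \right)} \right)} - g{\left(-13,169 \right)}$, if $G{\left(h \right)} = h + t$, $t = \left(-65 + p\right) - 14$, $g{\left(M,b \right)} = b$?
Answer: $- \frac{1517}{6} \approx -252.83$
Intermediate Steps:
$t = -88$ ($t = \left(-65 - 9\right) - 14 = -74 - 14 = -88$)
$q{\left(R \right)} = \frac{11}{6} - \frac{13 R}{6} + \frac{R^{2}}{6}$ ($q{\left(R \right)} = \frac{2}{3} + \frac{\left(R^{2} - 13 R\right) + 7}{6} = \frac{2}{3} + \frac{7 + R^{2} - 13 R}{6} = \frac{2}{3} + \left(\frac{7}{6} - \frac{13 R}{6} + \frac{R^{2}}{6}\right) = \frac{11}{6} - \frac{13 R}{6} + \frac{R^{2}}{6}$)
$G{\left(h \right)} = -88 + h$ ($G{\left(h \right)} = h - 88 = -88 + h$)
$G{\left(q{\left(-1 \right)} \right)} - g{\left(-13,169 \right)} = \left(-88 + \left(\frac{11}{6} - - \frac{13}{6} + \frac{\left(-1\right)^{2}}{6}\right)\right) - 169 = \left(-88 + \left(\frac{11}{6} + \frac{13}{6} + \frac{1}{6} \cdot 1\right)\right) - 169 = \left(-88 + \left(\frac{11}{6} + \frac{13}{6} + \frac{1}{6}\right)\right) - 169 = \left(-88 + \frac{25}{6}\right) - 169 = - \frac{503}{6} - 169 = - \frac{1517}{6}$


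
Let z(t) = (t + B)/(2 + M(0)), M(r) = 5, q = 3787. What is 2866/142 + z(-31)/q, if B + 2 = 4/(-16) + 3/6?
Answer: 151940287/7528556 ≈ 20.182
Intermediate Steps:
B = -7/4 (B = -2 + (4/(-16) + 3/6) = -2 + (4*(-1/16) + 3*(⅙)) = -2 + (-¼ + ½) = -2 + ¼ = -7/4 ≈ -1.7500)
z(t) = -¼ + t/7 (z(t) = (t - 7/4)/(2 + 5) = (-7/4 + t)/7 = (-7/4 + t)*(⅐) = -¼ + t/7)
2866/142 + z(-31)/q = 2866/142 + (-¼ + (⅐)*(-31))/3787 = 2866*(1/142) + (-¼ - 31/7)*(1/3787) = 1433/71 - 131/28*1/3787 = 1433/71 - 131/106036 = 151940287/7528556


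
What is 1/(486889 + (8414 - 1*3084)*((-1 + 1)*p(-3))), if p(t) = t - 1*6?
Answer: 1/486889 ≈ 2.0539e-6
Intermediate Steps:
p(t) = -6 + t (p(t) = t - 6 = -6 + t)
1/(486889 + (8414 - 1*3084)*((-1 + 1)*p(-3))) = 1/(486889 + (8414 - 1*3084)*((-1 + 1)*(-6 - 3))) = 1/(486889 + (8414 - 3084)*(0*(-9))) = 1/(486889 + 5330*0) = 1/(486889 + 0) = 1/486889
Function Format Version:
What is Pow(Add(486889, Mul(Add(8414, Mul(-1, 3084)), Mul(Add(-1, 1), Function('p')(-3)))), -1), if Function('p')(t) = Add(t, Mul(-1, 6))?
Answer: Rational(1, 486889) ≈ 2.0539e-6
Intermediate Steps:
Function('p')(t) = Add(-6, t) (Function('p')(t) = Add(t, -6) = Add(-6, t))
Pow(Add(486889, Mul(Add(8414, Mul(-1, 3084)), Mul(Add(-1, 1), Function('p')(-3)))), -1) = Pow(Add(486889, Mul(Add(8414, Mul(-1, 3084)), Mul(Add(-1, 1), Add(-6, -3)))), -1) = Pow(Add(486889, Mul(Add(8414, -3084), Mul(0, -9))), -1) = Pow(Add(486889, Mul(5330, 0)), -1) = Pow(Add(486889, 0), -1) = Pow(486889, -1) = Rational(1, 486889)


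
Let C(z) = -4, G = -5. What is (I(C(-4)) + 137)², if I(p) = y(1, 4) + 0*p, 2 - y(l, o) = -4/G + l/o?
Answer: 7612081/400 ≈ 19030.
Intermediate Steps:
y(l, o) = 6/5 - l/o (y(l, o) = 2 - (-4/(-5) + l/o) = 2 - (-4*(-⅕) + l/o) = 2 - (⅘ + l/o) = 2 + (-⅘ - l/o) = 6/5 - l/o)
I(p) = 19/20 (I(p) = (6/5 - 1*1/4) + 0*p = (6/5 - 1*1*¼) + 0 = (6/5 - ¼) + 0 = 19/20 + 0 = 19/20)
(I(C(-4)) + 137)² = (19/20 + 137)² = (2759/20)² = 7612081/400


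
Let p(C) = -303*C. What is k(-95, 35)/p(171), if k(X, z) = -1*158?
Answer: 158/51813 ≈ 0.0030494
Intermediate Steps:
k(X, z) = -158
k(-95, 35)/p(171) = -158/((-303*171)) = -158/(-51813) = -158*(-1/51813) = 158/51813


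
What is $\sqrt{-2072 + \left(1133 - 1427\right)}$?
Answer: $13 i \sqrt{14} \approx 48.642 i$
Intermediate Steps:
$\sqrt{-2072 + \left(1133 - 1427\right)} = \sqrt{-2072 - 294} = \sqrt{-2366} = 13 i \sqrt{14}$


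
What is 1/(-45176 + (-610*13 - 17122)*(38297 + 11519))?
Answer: -1/1248035608 ≈ -8.0126e-10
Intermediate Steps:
1/(-45176 + (-610*13 - 17122)*(38297 + 11519)) = 1/(-45176 + (-7930 - 17122)*49816) = 1/(-45176 - 25052*49816) = 1/(-45176 - 1247990432) = 1/(-1248035608) = -1/1248035608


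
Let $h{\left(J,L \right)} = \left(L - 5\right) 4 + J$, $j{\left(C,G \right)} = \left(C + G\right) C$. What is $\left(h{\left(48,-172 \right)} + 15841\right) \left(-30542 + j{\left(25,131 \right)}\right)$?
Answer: $-404452202$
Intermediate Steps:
$j{\left(C,G \right)} = C \left(C + G\right)$
$h{\left(J,L \right)} = -20 + J + 4 L$ ($h{\left(J,L \right)} = \left(-5 + L\right) 4 + J = \left(-20 + 4 L\right) + J = -20 + J + 4 L$)
$\left(h{\left(48,-172 \right)} + 15841\right) \left(-30542 + j{\left(25,131 \right)}\right) = \left(\left(-20 + 48 + 4 \left(-172\right)\right) + 15841\right) \left(-30542 + 25 \left(25 + 131\right)\right) = \left(\left(-20 + 48 - 688\right) + 15841\right) \left(-30542 + 25 \cdot 156\right) = \left(-660 + 15841\right) \left(-30542 + 3900\right) = 15181 \left(-26642\right) = -404452202$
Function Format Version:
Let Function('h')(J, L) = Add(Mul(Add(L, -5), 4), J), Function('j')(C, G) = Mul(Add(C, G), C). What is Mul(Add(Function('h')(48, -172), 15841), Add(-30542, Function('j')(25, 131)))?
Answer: -404452202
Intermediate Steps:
Function('j')(C, G) = Mul(C, Add(C, G))
Function('h')(J, L) = Add(-20, J, Mul(4, L)) (Function('h')(J, L) = Add(Mul(Add(-5, L), 4), J) = Add(Add(-20, Mul(4, L)), J) = Add(-20, J, Mul(4, L)))
Mul(Add(Function('h')(48, -172), 15841), Add(-30542, Function('j')(25, 131))) = Mul(Add(Add(-20, 48, Mul(4, -172)), 15841), Add(-30542, Mul(25, Add(25, 131)))) = Mul(Add(Add(-20, 48, -688), 15841), Add(-30542, Mul(25, 156))) = Mul(Add(-660, 15841), Add(-30542, 3900)) = Mul(15181, -26642) = -404452202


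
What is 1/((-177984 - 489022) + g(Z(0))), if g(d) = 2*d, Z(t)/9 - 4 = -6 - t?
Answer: -1/667042 ≈ -1.4992e-6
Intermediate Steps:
Z(t) = -18 - 9*t (Z(t) = 36 + 9*(-6 - t) = 36 + (-54 - 9*t) = -18 - 9*t)
1/((-177984 - 489022) + g(Z(0))) = 1/((-177984 - 489022) + 2*(-18 - 9*0)) = 1/(-667006 + 2*(-18 + 0)) = 1/(-667006 + 2*(-18)) = 1/(-667006 - 36) = 1/(-667042) = -1/667042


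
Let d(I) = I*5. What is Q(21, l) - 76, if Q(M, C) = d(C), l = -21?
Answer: -181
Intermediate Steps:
d(I) = 5*I
Q(M, C) = 5*C
Q(21, l) - 76 = 5*(-21) - 76 = -105 - 76 = -181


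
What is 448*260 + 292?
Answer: 116772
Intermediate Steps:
448*260 + 292 = 116480 + 292 = 116772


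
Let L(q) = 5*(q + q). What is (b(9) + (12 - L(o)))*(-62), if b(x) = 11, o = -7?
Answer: -5766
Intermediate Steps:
L(q) = 10*q (L(q) = 5*(2*q) = 10*q)
(b(9) + (12 - L(o)))*(-62) = (11 + (12 - 10*(-7)))*(-62) = (11 + (12 - 1*(-70)))*(-62) = (11 + (12 + 70))*(-62) = (11 + 82)*(-62) = 93*(-62) = -5766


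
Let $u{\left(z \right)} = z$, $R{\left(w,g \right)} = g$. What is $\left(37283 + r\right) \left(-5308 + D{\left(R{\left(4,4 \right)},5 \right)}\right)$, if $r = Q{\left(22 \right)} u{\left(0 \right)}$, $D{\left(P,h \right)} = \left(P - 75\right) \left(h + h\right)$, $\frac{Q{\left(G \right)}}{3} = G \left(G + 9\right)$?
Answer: $-224369094$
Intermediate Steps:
$Q{\left(G \right)} = 3 G \left(9 + G\right)$ ($Q{\left(G \right)} = 3 G \left(G + 9\right) = 3 G \left(9 + G\right)$)
$D{\left(P,h \right)} = 2 h \left(-75 + P\right)$ ($D{\left(P,h \right)} = \left(-75 + P\right) 2 h = 2 h \left(-75 + P\right)$)
$r = 0$ ($r = 3 \cdot 22 \left(9 + 22\right) 0 = 3 \cdot 22 \cdot 31 \cdot 0 = 2046 \cdot 0 = 0$)
$\left(37283 + r\right) \left(-5308 + D{\left(R{\left(4,4 \right)},5 \right)}\right) = \left(37283 + 0\right) \left(-5308 + 2 \cdot 5 \left(-75 + 4\right)\right) = 37283 \left(-5308 + 2 \cdot 5 \left(-71\right)\right) = 37283 \left(-5308 - 710\right) = 37283 \left(-6018\right) = -224369094$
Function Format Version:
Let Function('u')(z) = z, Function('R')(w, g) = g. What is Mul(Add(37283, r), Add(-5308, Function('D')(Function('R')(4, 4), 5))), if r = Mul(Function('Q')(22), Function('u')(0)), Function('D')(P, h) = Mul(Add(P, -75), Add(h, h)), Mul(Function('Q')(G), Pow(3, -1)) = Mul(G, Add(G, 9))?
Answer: -224369094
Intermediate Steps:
Function('Q')(G) = Mul(3, G, Add(9, G)) (Function('Q')(G) = Mul(3, Mul(G, Add(G, 9))) = Mul(3, Mul(G, Add(9, G))) = Mul(3, G, Add(9, G)))
Function('D')(P, h) = Mul(2, h, Add(-75, P)) (Function('D')(P, h) = Mul(Add(-75, P), Mul(2, h)) = Mul(2, h, Add(-75, P)))
r = 0 (r = Mul(Mul(3, 22, Add(9, 22)), 0) = Mul(Mul(3, 22, 31), 0) = Mul(2046, 0) = 0)
Mul(Add(37283, r), Add(-5308, Function('D')(Function('R')(4, 4), 5))) = Mul(Add(37283, 0), Add(-5308, Mul(2, 5, Add(-75, 4)))) = Mul(37283, Add(-5308, Mul(2, 5, -71))) = Mul(37283, Add(-5308, -710)) = Mul(37283, -6018) = -224369094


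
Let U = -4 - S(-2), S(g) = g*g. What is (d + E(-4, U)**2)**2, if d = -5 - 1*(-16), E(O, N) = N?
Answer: 5625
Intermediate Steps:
S(g) = g**2
U = -8 (U = -4 - 1*(-2)**2 = -4 - 1*4 = -4 - 4 = -8)
d = 11 (d = -5 + 16 = 11)
(d + E(-4, U)**2)**2 = (11 + (-8)**2)**2 = (11 + 64)**2 = 75**2 = 5625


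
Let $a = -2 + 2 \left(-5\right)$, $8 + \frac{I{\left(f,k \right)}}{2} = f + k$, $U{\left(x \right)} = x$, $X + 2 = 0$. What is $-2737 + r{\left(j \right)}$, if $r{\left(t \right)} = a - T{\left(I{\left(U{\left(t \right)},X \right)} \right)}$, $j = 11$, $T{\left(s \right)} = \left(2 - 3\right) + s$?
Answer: $-2750$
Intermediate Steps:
$X = -2$ ($X = -2 + 0 = -2$)
$I{\left(f,k \right)} = -16 + 2 f + 2 k$ ($I{\left(f,k \right)} = -16 + 2 \left(f + k\right) = -16 + \left(2 f + 2 k\right) = -16 + 2 f + 2 k$)
$T{\left(s \right)} = -1 + s$
$a = -12$ ($a = -2 - 10 = -12$)
$r{\left(t \right)} = 9 - 2 t$ ($r{\left(t \right)} = -12 - \left(-1 + \left(-16 + 2 t + 2 \left(-2\right)\right)\right) = -12 - \left(-1 - \left(20 - 2 t\right)\right) = -12 - \left(-1 + \left(-20 + 2 t\right)\right) = -12 - \left(-21 + 2 t\right) = 9 - 2 t$)
$-2737 + r{\left(j \right)} = -2737 + \left(9 - 22\right) = -2737 - 13 = -2750$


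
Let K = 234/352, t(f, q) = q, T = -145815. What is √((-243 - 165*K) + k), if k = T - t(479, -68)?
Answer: I*√2337595/4 ≈ 382.23*I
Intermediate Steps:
K = 117/176 (K = 234*(1/352) = 117/176 ≈ 0.66477)
k = -145747 (k = -145815 - 1*(-68) = -145815 + 68 = -145747)
√((-243 - 165*K) + k) = √((-243 - 165*117/176) - 145747) = √((-243 - 1755/16) - 145747) = √(-5643/16 - 145747) = √(-2337595/16) = I*√2337595/4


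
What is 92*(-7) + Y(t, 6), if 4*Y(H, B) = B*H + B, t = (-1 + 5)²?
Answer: -1237/2 ≈ -618.50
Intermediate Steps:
t = 16 (t = 4² = 16)
Y(H, B) = B/4 + B*H/4 (Y(H, B) = (B*H + B)/4 = (B + B*H)/4 = B/4 + B*H/4)
92*(-7) + Y(t, 6) = 92*(-7) + (¼)*6*(1 + 16) = -644 + (¼)*6*17 = -644 + 51/2 = -1237/2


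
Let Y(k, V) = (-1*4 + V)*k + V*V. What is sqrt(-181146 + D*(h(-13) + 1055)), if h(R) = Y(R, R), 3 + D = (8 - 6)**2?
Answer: I*sqrt(179701) ≈ 423.91*I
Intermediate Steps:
D = 1 (D = -3 + (8 - 6)**2 = -3 + 2**2 = -3 + 4 = 1)
Y(k, V) = V**2 + k*(-4 + V) (Y(k, V) = (-4 + V)*k + V**2 = k*(-4 + V) + V**2 = V**2 + k*(-4 + V))
h(R) = -4*R + 2*R**2 (h(R) = R**2 - 4*R + R*R = R**2 - 4*R + R**2 = -4*R + 2*R**2)
sqrt(-181146 + D*(h(-13) + 1055)) = sqrt(-181146 + 1*(2*(-13)*(-2 - 13) + 1055)) = sqrt(-181146 + 1*(2*(-13)*(-15) + 1055)) = sqrt(-181146 + 1*(390 + 1055)) = sqrt(-181146 + 1*1445) = sqrt(-181146 + 1445) = sqrt(-179701) = I*sqrt(179701)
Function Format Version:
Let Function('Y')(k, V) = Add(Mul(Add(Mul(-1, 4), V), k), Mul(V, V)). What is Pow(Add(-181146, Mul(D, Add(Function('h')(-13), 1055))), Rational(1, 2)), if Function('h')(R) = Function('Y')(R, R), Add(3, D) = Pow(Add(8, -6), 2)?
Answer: Mul(I, Pow(179701, Rational(1, 2))) ≈ Mul(423.91, I)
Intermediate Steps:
D = 1 (D = Add(-3, Pow(Add(8, -6), 2)) = Add(-3, Pow(2, 2)) = Add(-3, 4) = 1)
Function('Y')(k, V) = Add(Pow(V, 2), Mul(k, Add(-4, V))) (Function('Y')(k, V) = Add(Mul(Add(-4, V), k), Pow(V, 2)) = Add(Mul(k, Add(-4, V)), Pow(V, 2)) = Add(Pow(V, 2), Mul(k, Add(-4, V))))
Function('h')(R) = Add(Mul(-4, R), Mul(2, Pow(R, 2))) (Function('h')(R) = Add(Pow(R, 2), Mul(-4, R), Mul(R, R)) = Add(Pow(R, 2), Mul(-4, R), Pow(R, 2)) = Add(Mul(-4, R), Mul(2, Pow(R, 2))))
Pow(Add(-181146, Mul(D, Add(Function('h')(-13), 1055))), Rational(1, 2)) = Pow(Add(-181146, Mul(1, Add(Mul(2, -13, Add(-2, -13)), 1055))), Rational(1, 2)) = Pow(Add(-181146, Mul(1, Add(Mul(2, -13, -15), 1055))), Rational(1, 2)) = Pow(Add(-181146, Mul(1, Add(390, 1055))), Rational(1, 2)) = Pow(Add(-181146, Mul(1, 1445)), Rational(1, 2)) = Pow(Add(-181146, 1445), Rational(1, 2)) = Pow(-179701, Rational(1, 2)) = Mul(I, Pow(179701, Rational(1, 2)))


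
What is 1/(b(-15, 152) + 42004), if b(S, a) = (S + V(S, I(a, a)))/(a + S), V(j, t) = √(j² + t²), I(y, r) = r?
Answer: 788371021/33114650024760 - 137*√23329/33114650024760 ≈ 2.3807e-5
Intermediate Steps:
b(S, a) = (S + √(S² + a²))/(S + a) (b(S, a) = (S + √(S² + a²))/(a + S) = (S + √(S² + a²))/(S + a))
1/(b(-15, 152) + 42004) = 1/((-15 + √((-15)² + 152²))/(-15 + 152) + 42004) = 1/((-15 + √(225 + 23104))/137 + 42004) = 1/((-15 + √23329)/137 + 42004) = 1/((-15/137 + √23329/137) + 42004) = 1/(5754533/137 + √23329/137)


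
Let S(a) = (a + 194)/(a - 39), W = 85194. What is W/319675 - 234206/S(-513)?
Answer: -41328104106714/101976325 ≈ -4.0527e+5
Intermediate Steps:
S(a) = (194 + a)/(-39 + a)
W/319675 - 234206/S(-513) = 85194/319675 - 234206*(-39 - 513)/(194 - 513) = 85194*(1/319675) - 234206/(-319/(-552)) = 85194/319675 - 234206/((-1/552*(-319))) = 85194/319675 - 234206/319/552 = 85194/319675 - 234206*552/319 = 85194/319675 - 129281712/319 = -41328104106714/101976325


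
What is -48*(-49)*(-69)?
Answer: -162288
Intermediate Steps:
-48*(-49)*(-69) = 2352*(-69) = -162288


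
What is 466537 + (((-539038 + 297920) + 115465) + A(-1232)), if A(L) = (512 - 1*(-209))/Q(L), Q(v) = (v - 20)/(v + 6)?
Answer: 213835357/626 ≈ 3.4159e+5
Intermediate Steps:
Q(v) = (-20 + v)/(6 + v)
A(L) = 721*(6 + L)/(-20 + L) (A(L) = (512 - 1*(-209))/(((-20 + L)/(6 + L))) = (512 + 209)*((6 + L)/(-20 + L)) = 721*((6 + L)/(-20 + L)) = 721*(6 + L)/(-20 + L))
466537 + (((-539038 + 297920) + 115465) + A(-1232)) = 466537 + (((-539038 + 297920) + 115465) + 721*(6 - 1232)/(-20 - 1232)) = 466537 + ((-241118 + 115465) + 721*(-1226)/(-1252)) = 466537 + (-125653 + 721*(-1/1252)*(-1226)) = 466537 + (-125653 + 441973/626) = 466537 - 78216805/626 = 213835357/626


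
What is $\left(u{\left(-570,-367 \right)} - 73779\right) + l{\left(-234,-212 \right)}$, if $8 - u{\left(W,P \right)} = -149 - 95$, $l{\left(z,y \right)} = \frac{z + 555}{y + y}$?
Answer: $- \frac{31175769}{424} \approx -73528.0$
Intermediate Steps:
$l{\left(z,y \right)} = \frac{555 + z}{2 y}$
$u{\left(W,P \right)} = 252$ ($u{\left(W,P \right)} = 8 - \left(-149 - 95\right) = 8 - -244 = 8 + 244 = 252$)
$\left(u{\left(-570,-367 \right)} - 73779\right) + l{\left(-234,-212 \right)} = \left(252 - 73779\right) + \frac{555 - 234}{2 \left(-212\right)} = -73527 + \frac{1}{2} \left(- \frac{1}{212}\right) 321 = -73527 - \frac{321}{424} = - \frac{31175769}{424}$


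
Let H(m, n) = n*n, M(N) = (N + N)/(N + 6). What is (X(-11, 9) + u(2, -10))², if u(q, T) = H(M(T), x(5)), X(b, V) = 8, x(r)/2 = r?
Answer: 11664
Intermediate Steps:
x(r) = 2*r
M(N) = 2*N/(6 + N) (M(N) = (2*N)/(6 + N) = 2*N/(6 + N))
H(m, n) = n²
u(q, T) = 100 (u(q, T) = (2*5)² = 10² = 100)
(X(-11, 9) + u(2, -10))² = (8 + 100)² = 108² = 11664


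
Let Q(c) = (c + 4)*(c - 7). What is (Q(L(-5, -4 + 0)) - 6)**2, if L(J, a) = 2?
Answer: 1296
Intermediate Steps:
Q(c) = (-7 + c)*(4 + c) (Q(c) = (4 + c)*(-7 + c) = (-7 + c)*(4 + c))
(Q(L(-5, -4 + 0)) - 6)**2 = ((-28 + 2**2 - 3*2) - 6)**2 = ((-28 + 4 - 6) - 6)**2 = (-30 - 6)**2 = (-36)**2 = 1296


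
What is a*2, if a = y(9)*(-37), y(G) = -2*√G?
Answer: 444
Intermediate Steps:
a = 222 (a = -2*√9*(-37) = -2*3*(-37) = -6*(-37) = 222)
a*2 = 222*2 = 444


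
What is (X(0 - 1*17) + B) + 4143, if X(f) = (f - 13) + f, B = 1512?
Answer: 5608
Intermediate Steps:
X(f) = -13 + 2*f (X(f) = (-13 + f) + f = -13 + 2*f)
(X(0 - 1*17) + B) + 4143 = ((-13 + 2*(0 - 1*17)) + 1512) + 4143 = ((-13 + 2*(0 - 17)) + 1512) + 4143 = ((-13 + 2*(-17)) + 1512) + 4143 = ((-13 - 34) + 1512) + 4143 = (-47 + 1512) + 4143 = 1465 + 4143 = 5608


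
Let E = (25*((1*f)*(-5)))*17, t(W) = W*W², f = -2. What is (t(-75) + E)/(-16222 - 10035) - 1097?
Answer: -28386304/26257 ≈ -1081.1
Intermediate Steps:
t(W) = W³
E = 4250 (E = (25*((1*(-2))*(-5)))*17 = (25*(-2*(-5)))*17 = (25*10)*17 = 250*17 = 4250)
(t(-75) + E)/(-16222 - 10035) - 1097 = ((-75)³ + 4250)/(-16222 - 10035) - 1097 = (-421875 + 4250)/(-26257) - 1097 = -417625*(-1/26257) - 1097 = 417625/26257 - 1097 = -28386304/26257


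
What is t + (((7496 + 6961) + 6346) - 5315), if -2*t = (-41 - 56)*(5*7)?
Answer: 34371/2 ≈ 17186.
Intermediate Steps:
t = 3395/2 (t = -(-41 - 56)*5*7/2 = -(-97)*35/2 = -½*(-3395) = 3395/2 ≈ 1697.5)
t + (((7496 + 6961) + 6346) - 5315) = 3395/2 + (((7496 + 6961) + 6346) - 5315) = 3395/2 + ((14457 + 6346) - 5315) = 3395/2 + (20803 - 5315) = 3395/2 + 15488 = 34371/2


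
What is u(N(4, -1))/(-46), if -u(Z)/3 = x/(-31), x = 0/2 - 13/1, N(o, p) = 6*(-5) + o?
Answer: 39/1426 ≈ 0.027349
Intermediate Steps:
N(o, p) = -30 + o
x = -13 (x = 0*(1/2) - 13*1 = 0 - 13 = -13)
u(Z) = -39/31 (u(Z) = -(-39)/(-31) = -(-39)*(-1)/31 = -3*13/31 = -39/31)
u(N(4, -1))/(-46) = -39/31/(-46) = -39/31*(-1/46) = 39/1426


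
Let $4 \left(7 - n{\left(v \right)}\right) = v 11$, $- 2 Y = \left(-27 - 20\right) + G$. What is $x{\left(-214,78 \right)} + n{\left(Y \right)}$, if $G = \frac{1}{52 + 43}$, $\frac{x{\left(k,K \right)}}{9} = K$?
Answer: $\frac{61217}{95} \approx 644.39$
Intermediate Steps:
$x{\left(k,K \right)} = 9 K$
$G = \frac{1}{95} \approx 0.010526$
$Y = \frac{2232}{95}$ ($Y = - \frac{\left(-27 - 20\right) + \frac{1}{95}}{2} = - \frac{-47 + \frac{1}{95}}{2} = \left(- \frac{1}{2}\right) \left(- \frac{4464}{95}\right) = \frac{2232}{95} \approx 23.495$)
$n{\left(v \right)} = 7 - \frac{11 v}{4}$ ($n{\left(v \right)} = 7 - \frac{v 11}{4} = 7 - \frac{11 v}{4}$)
$x{\left(-214,78 \right)} + n{\left(Y \right)} = 9 \cdot 78 + \left(7 - \frac{6138}{95}\right) = 702 + \left(7 - \frac{6138}{95}\right) = 702 - \frac{5473}{95} = \frac{61217}{95}$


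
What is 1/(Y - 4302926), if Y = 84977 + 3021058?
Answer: -1/1196891 ≈ -8.3550e-7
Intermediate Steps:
Y = 3106035
1/(Y - 4302926) = 1/(3106035 - 4302926) = 1/(-1196891) = -1/1196891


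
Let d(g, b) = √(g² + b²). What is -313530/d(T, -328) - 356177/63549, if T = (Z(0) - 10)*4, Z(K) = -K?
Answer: -356177/63549 - 156765*√1706/6824 ≈ -954.46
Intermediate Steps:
T = -40 (T = (-1*0 - 10)*4 = (0 - 10)*4 = -10*4 = -40)
d(g, b) = √(b² + g²)
-313530/d(T, -328) - 356177/63549 = -313530/√((-328)² + (-40)²) - 356177/63549 = -313530/√(107584 + 1600) - 356177*1/63549 = -313530*√1706/13648 - 356177/63549 = -156765*√1706/6824 - 356177/63549 = -356177/63549 - 156765*√1706/6824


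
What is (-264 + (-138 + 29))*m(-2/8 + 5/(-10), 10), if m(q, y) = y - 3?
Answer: -2611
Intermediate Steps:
m(q, y) = -3 + y
(-264 + (-138 + 29))*m(-2/8 + 5/(-10), 10) = (-264 + (-138 + 29))*(-3 + 10) = (-264 - 109)*7 = -373*7 = -2611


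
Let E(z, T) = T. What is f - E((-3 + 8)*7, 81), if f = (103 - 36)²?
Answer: 4408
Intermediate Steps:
f = 4489 (f = 67² = 4489)
f - E((-3 + 8)*7, 81) = 4489 - 1*81 = 4489 - 81 = 4408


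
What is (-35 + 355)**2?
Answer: 102400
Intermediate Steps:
(-35 + 355)**2 = 320**2 = 102400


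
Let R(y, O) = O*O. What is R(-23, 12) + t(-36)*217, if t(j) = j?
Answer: -7668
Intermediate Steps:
R(y, O) = O²
R(-23, 12) + t(-36)*217 = 12² - 36*217 = 144 - 7812 = -7668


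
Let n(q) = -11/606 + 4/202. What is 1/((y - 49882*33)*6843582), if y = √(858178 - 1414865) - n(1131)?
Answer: -100751563937/1134992937688391668550697 - 20402*I*√556687/378330979229463889516899 ≈ -8.8768e-14 - 4.0235e-17*I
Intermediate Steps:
n(q) = 1/606 (n(q) = -11*1/606 + 4*(1/202) = -11/606 + 2/101 = 1/606)
y = -1/606 + I*√556687 (y = √(858178 - 1414865) - 1*1/606 = √(-556687) - 1/606 = I*√556687 - 1/606 = -1/606 + I*√556687 ≈ -0.0016502 + 746.11*I)
1/((y - 49882*33)*6843582) = 1/((-1/606 + I*√556687) - 49882*33*6843582) = (1/6843582)/((-1/606 + I*√556687) - 1646106) = (1/6843582)/(-997540237/606 + I*√556687) = 1/(6843582*(-997540237/606 + I*√556687))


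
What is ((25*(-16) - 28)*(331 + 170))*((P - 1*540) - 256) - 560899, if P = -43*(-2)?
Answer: 151682981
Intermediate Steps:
P = 86
((25*(-16) - 28)*(331 + 170))*((P - 1*540) - 256) - 560899 = ((25*(-16) - 28)*(331 + 170))*((86 - 1*540) - 256) - 560899 = ((-400 - 28)*501)*((86 - 540) - 256) - 560899 = (-428*501)*(-454 - 256) - 560899 = -214428*(-710) - 560899 = 152243880 - 560899 = 151682981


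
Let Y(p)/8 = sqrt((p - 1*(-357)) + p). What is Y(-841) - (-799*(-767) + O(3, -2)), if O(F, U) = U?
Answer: -612831 + 40*I*sqrt(53) ≈ -6.1283e+5 + 291.2*I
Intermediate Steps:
Y(p) = 8*sqrt(357 + 2*p) (Y(p) = 8*sqrt((p - 1*(-357)) + p) = 8*sqrt((p + 357) + p) = 8*sqrt((357 + p) + p) = 8*sqrt(357 + 2*p))
Y(-841) - (-799*(-767) + O(3, -2)) = 8*sqrt(357 + 2*(-841)) - (-799*(-767) - 2) = 8*sqrt(357 - 1682) - (612833 - 2) = 8*sqrt(-1325) - 1*612831 = 8*(5*I*sqrt(53)) - 612831 = 40*I*sqrt(53) - 612831 = -612831 + 40*I*sqrt(53)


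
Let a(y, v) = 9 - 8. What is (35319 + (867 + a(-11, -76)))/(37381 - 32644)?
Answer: 36187/4737 ≈ 7.6392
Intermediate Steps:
a(y, v) = 1
(35319 + (867 + a(-11, -76)))/(37381 - 32644) = (35319 + (867 + 1))/(37381 - 32644) = (35319 + 868)/4737 = 36187*(1/4737) = 36187/4737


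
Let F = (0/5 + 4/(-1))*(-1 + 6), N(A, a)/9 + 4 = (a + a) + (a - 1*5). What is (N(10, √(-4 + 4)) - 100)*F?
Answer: 3620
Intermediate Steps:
N(A, a) = -81 + 27*a (N(A, a) = -36 + 9*((a + a) + (a - 1*5)) = -36 + 9*(2*a + (a - 5)) = -36 + 9*(2*a + (-5 + a)) = -36 + 9*(-5 + 3*a) = -36 + (-45 + 27*a) = -81 + 27*a)
F = -20 (F = (0*(⅕) + 4*(-1))*5 = (0 - 4)*5 = -4*5 = -20)
(N(10, √(-4 + 4)) - 100)*F = ((-81 + 27*√(-4 + 4)) - 100)*(-20) = ((-81 + 27*√0) - 100)*(-20) = ((-81 + 27*0) - 100)*(-20) = ((-81 + 0) - 100)*(-20) = (-81 - 100)*(-20) = -181*(-20) = 3620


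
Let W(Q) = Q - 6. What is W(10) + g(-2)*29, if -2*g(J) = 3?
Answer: -79/2 ≈ -39.500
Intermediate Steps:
g(J) = -3/2 (g(J) = -½*3 = -3/2)
W(Q) = -6 + Q
W(10) + g(-2)*29 = (-6 + 10) - 3/2*29 = 4 - 87/2 = -79/2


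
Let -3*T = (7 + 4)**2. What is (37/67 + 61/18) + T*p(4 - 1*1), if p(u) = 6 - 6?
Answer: 4753/1206 ≈ 3.9411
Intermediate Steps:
p(u) = 0
T = -121/3 (T = -(7 + 4)**2/3 = -1/3*11**2 = -1/3*121 = -121/3 ≈ -40.333)
(37/67 + 61/18) + T*p(4 - 1*1) = (37/67 + 61/18) - 121/3*0 = (37*(1/67) + 61*(1/18)) + 0 = (37/67 + 61/18) + 0 = 4753/1206 + 0 = 4753/1206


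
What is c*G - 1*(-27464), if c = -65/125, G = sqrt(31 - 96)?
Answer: 27464 - 13*I*sqrt(65)/25 ≈ 27464.0 - 4.1924*I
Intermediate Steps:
G = I*sqrt(65) (G = sqrt(-65) = I*sqrt(65) ≈ 8.0623*I)
c = -13/25 (c = -65*1/125 = -13/25 ≈ -0.52000)
c*G - 1*(-27464) = -13*I*sqrt(65)/25 - 1*(-27464) = -13*I*sqrt(65)/25 + 27464 = 27464 - 13*I*sqrt(65)/25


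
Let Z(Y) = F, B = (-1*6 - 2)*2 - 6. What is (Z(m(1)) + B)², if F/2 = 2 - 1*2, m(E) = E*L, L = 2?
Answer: 484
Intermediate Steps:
m(E) = 2*E (m(E) = E*2 = 2*E)
B = -22 (B = (-6 - 2)*2 - 6 = -8*2 - 6 = -16 - 6 = -22)
F = 0 (F = 2*(2 - 1*2) = 2*(2 - 2) = 2*0 = 0)
Z(Y) = 0
(Z(m(1)) + B)² = (0 - 22)² = (-22)² = 484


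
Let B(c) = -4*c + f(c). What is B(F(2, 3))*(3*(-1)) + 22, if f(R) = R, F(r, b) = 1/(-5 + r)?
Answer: 19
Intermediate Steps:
B(c) = -3*c (B(c) = -4*c + c = -3*c)
B(F(2, 3))*(3*(-1)) + 22 = (-3/(-5 + 2))*(3*(-1)) + 22 = -3/(-3)*(-3) + 22 = -3*(-⅓)*(-3) + 22 = 1*(-3) + 22 = -3 + 22 = 19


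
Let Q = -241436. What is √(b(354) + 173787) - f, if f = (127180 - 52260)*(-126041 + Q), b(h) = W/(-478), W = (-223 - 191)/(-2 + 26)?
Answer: 27531376840 + √158830228614/956 ≈ 2.7531e+10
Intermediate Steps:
W = -69/4 (W = -414/24 = -414*1/24 = -69/4 ≈ -17.250)
b(h) = 69/1912 (b(h) = -69/4/(-478) = -69/4*(-1/478) = 69/1912)
f = -27531376840 (f = (127180 - 52260)*(-126041 - 241436) = 74920*(-367477) = -27531376840)
√(b(354) + 173787) - f = √(69/1912 + 173787) - 1*(-27531376840) = √(332280813/1912) + 27531376840 = √158830228614/956 + 27531376840 = 27531376840 + √158830228614/956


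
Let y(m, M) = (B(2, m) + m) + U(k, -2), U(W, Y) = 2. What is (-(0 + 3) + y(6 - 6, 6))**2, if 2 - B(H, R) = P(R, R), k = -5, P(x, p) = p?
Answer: 1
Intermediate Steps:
B(H, R) = 2 - R
y(m, M) = 4 (y(m, M) = ((2 - m) + m) + 2 = 2 + 2 = 4)
(-(0 + 3) + y(6 - 6, 6))**2 = (-(0 + 3) + 4)**2 = (-1*3 + 4)**2 = (-3 + 4)**2 = 1**2 = 1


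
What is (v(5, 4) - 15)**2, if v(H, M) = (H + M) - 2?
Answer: 64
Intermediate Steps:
v(H, M) = -2 + H + M
(v(5, 4) - 15)**2 = ((-2 + 5 + 4) - 15)**2 = (7 - 15)**2 = (-8)**2 = 64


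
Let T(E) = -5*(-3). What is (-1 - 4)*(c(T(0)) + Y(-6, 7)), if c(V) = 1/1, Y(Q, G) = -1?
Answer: 0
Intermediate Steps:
T(E) = 15
c(V) = 1
(-1 - 4)*(c(T(0)) + Y(-6, 7)) = (-1 - 4)*(1 - 1) = -5*0 = 0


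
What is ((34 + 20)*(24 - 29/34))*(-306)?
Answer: -382482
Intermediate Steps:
((34 + 20)*(24 - 29/34))*(-306) = (54*(24 - 29/34))*(-306) = (54*(787/34))*(-306) = (21249/17)*(-306) = -382482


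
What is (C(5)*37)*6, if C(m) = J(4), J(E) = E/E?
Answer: 222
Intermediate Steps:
J(E) = 1
C(m) = 1
(C(5)*37)*6 = (1*37)*6 = 37*6 = 222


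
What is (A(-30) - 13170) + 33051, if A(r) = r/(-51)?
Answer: 337987/17 ≈ 19882.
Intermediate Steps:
A(r) = -r/51 (A(r) = r*(-1/51) = -r/51)
(A(-30) - 13170) + 33051 = (-1/51*(-30) - 13170) + 33051 = (10/17 - 13170) + 33051 = -223880/17 + 33051 = 337987/17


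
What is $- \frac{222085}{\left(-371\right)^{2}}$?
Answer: $- \frac{222085}{137641} \approx -1.6135$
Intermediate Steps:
$- \frac{222085}{\left(-371\right)^{2}} = - \frac{222085}{137641}$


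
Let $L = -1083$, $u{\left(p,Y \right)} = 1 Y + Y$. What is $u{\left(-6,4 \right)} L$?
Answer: $-8664$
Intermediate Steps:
$u{\left(p,Y \right)} = 2 Y$ ($u{\left(p,Y \right)} = Y + Y = 2 Y$)
$u{\left(-6,4 \right)} L = 2 \cdot 4 \left(-1083\right) = 8 \left(-1083\right) = -8664$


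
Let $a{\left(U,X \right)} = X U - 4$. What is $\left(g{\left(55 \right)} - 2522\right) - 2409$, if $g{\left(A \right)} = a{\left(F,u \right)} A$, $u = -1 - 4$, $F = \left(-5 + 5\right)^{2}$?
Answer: $-5151$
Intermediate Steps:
$F = 0$ ($F = 0^{2} = 0$)
$u = -5$
$a{\left(U,X \right)} = -4 + U X$ ($a{\left(U,X \right)} = U X - 4 = -4 + U X$)
$g{\left(A \right)} = - 4 A$ ($g{\left(A \right)} = \left(-4 + 0 \left(-5\right)\right) A = \left(-4 + 0\right) A = - 4 A$)
$\left(g{\left(55 \right)} - 2522\right) - 2409 = \left(\left(-4\right) 55 - 2522\right) - 2409 = \left(-220 - 2522\right) - 2409 = -2742 - 2409 = -5151$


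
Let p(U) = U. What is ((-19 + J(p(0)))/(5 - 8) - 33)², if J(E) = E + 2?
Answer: 6724/9 ≈ 747.11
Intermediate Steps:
J(E) = 2 + E
((-19 + J(p(0)))/(5 - 8) - 33)² = ((-19 + (2 + 0))/(5 - 8) - 33)² = ((-19 + 2)/(-3) - 33)² = (-17*(-⅓) - 33)² = (17/3 - 33)² = (-82/3)² = 6724/9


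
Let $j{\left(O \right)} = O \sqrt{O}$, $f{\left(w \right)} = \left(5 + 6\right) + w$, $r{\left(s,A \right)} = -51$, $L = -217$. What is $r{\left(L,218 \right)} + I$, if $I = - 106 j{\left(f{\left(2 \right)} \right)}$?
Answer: $-51 - 1378 \sqrt{13} \approx -5019.5$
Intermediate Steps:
$f{\left(w \right)} = 11 + w$
$j{\left(O \right)} = O^{\frac{3}{2}}$
$I = - 1378 \sqrt{13}$ ($I = - 106 \left(11 + 2\right)^{\frac{3}{2}} = - 106 \cdot 13^{\frac{3}{2}} = - 106 \cdot 13 \sqrt{13} = - 1378 \sqrt{13} \approx -4968.5$)
$r{\left(L,218 \right)} + I = -51 - 1378 \sqrt{13}$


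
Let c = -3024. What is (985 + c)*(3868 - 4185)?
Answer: 646363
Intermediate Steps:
(985 + c)*(3868 - 4185) = (985 - 3024)*(3868 - 4185) = -2039*(-317) = 646363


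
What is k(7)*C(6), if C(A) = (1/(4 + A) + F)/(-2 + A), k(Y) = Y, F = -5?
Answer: -343/40 ≈ -8.5750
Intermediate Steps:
C(A) = (-5 + 1/(4 + A))/(-2 + A) (C(A) = (1/(4 + A) - 5)/(-2 + A) = (-5 + 1/(4 + A))/(-2 + A))
k(7)*C(6) = 7*((-19 - 5*6)/(-8 + 6² + 2*6)) = 7*((-19 - 30)/(-8 + 36 + 12)) = 7*(-49/40) = -343/40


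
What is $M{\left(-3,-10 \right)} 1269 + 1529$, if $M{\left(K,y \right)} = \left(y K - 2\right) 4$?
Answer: $143657$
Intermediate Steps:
$M{\left(K,y \right)} = -8 + 4 K y$ ($M{\left(K,y \right)} = \left(K y - 2\right) 4 = \left(-2 + K y\right) 4 = -8 + 4 K y$)
$M{\left(-3,-10 \right)} 1269 + 1529 = \left(-8 + 4 \left(-3\right) \left(-10\right)\right) 1269 + 1529 = \left(-8 + 120\right) 1269 + 1529 = 112 \cdot 1269 + 1529 = 142128 + 1529 = 143657$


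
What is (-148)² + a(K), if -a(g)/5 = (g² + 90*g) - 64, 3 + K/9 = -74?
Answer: -2067171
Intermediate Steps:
K = -693 (K = -27 + 9*(-74) = -27 - 666 = -693)
a(g) = 320 - 450*g - 5*g² (a(g) = -5*((g² + 90*g) - 64) = -5*(-64 + g² + 90*g) = 320 - 450*g - 5*g²)
(-148)² + a(K) = (-148)² + (320 - 450*(-693) - 5*(-693)²) = 21904 + (320 + 311850 - 5*480249) = 21904 + (320 + 311850 - 2401245) = 21904 - 2089075 = -2067171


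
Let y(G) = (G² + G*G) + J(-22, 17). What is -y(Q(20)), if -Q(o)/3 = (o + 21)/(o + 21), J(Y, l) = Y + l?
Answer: -13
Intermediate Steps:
Q(o) = -3 (Q(o) = -3*(o + 21)/(o + 21) = -3*(21 + o)/(21 + o) = -3*1 = -3)
y(G) = -5 + 2*G² (y(G) = (G² + G*G) + (-22 + 17) = (G² + G²) - 5 = 2*G² - 5 = -5 + 2*G²)
-y(Q(20)) = -(-5 + 2*(-3)²) = -(-5 + 2*9) = -(-5 + 18) = -1*13 = -13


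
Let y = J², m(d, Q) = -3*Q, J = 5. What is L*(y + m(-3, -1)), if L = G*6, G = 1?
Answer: 168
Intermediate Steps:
L = 6 (L = 1*6 = 6)
y = 25 (y = 5² = 25)
L*(y + m(-3, -1)) = 6*(25 - 3*(-1)) = 6*(25 + 3) = 6*28 = 168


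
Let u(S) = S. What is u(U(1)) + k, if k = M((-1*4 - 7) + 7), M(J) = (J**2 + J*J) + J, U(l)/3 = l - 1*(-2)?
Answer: 37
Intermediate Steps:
U(l) = 6 + 3*l (U(l) = 3*(l - 1*(-2)) = 3*(l + 2) = 3*(2 + l) = 6 + 3*l)
M(J) = J + 2*J**2 (M(J) = (J**2 + J**2) + J = 2*J**2 + J = J + 2*J**2)
k = 28 (k = ((-1*4 - 7) + 7)*(1 + 2*((-1*4 - 7) + 7)) = ((-4 - 7) + 7)*(1 + 2*((-4 - 7) + 7)) = (-11 + 7)*(1 + 2*(-11 + 7)) = -4*(1 + 2*(-4)) = -4*(1 - 8) = -4*(-7) = 28)
u(U(1)) + k = (6 + 3*1) + 28 = (6 + 3) + 28 = 9 + 28 = 37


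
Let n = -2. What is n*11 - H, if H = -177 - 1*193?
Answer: 348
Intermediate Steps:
H = -370 (H = -177 - 193 = -370)
n*11 - H = -2*11 - 1*(-370) = -22 + 370 = 348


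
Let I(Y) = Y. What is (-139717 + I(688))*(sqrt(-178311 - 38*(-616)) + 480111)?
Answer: -66749352219 - 139029*I*sqrt(154903) ≈ -6.6749e+10 - 5.4719e+7*I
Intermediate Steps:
(-139717 + I(688))*(sqrt(-178311 - 38*(-616)) + 480111) = (-139717 + 688)*(sqrt(-178311 - 38*(-616)) + 480111) = -139029*(sqrt(-178311 + 23408) + 480111) = -139029*(sqrt(-154903) + 480111) = -139029*(I*sqrt(154903) + 480111) = -139029*(480111 + I*sqrt(154903)) = -66749352219 - 139029*I*sqrt(154903)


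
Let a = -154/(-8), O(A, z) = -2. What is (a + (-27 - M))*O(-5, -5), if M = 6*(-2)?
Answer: -17/2 ≈ -8.5000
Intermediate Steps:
a = 77/4 (a = -154*(-1/8) = 77/4 ≈ 19.250)
M = -12
(a + (-27 - M))*O(-5, -5) = (77/4 + (-27 - 1*(-12)))*(-2) = (77/4 + (-27 + 12))*(-2) = (77/4 - 15)*(-2) = (17/4)*(-2) = -17/2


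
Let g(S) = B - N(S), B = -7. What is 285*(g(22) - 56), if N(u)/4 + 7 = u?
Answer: -35055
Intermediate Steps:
N(u) = -28 + 4*u
g(S) = 21 - 4*S (g(S) = -7 - (-28 + 4*S) = -7 + (28 - 4*S) = 21 - 4*S)
285*(g(22) - 56) = 285*((21 - 4*22) - 56) = 285*((21 - 88) - 56) = 285*(-67 - 56) = 285*(-123) = -35055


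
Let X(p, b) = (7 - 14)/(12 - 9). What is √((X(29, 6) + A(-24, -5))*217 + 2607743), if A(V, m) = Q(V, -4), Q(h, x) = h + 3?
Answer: √23424117/3 ≈ 1613.3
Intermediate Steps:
Q(h, x) = 3 + h
A(V, m) = 3 + V
X(p, b) = -7/3
√((X(29, 6) + A(-24, -5))*217 + 2607743) = √((-7/3 + (3 - 24))*217 + 2607743) = √((-7/3 - 21)*217 + 2607743) = √(-70/3*217 + 2607743) = √(-15190/3 + 2607743) = √(7808039/3) = √23424117/3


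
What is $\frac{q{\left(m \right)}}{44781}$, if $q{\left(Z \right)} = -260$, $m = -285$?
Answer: $- \frac{260}{44781} \approx -0.005806$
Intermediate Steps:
$\frac{q{\left(m \right)}}{44781} = - \frac{260}{44781}$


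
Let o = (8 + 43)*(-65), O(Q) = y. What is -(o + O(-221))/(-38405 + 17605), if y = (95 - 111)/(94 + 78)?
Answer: -142549/894400 ≈ -0.15938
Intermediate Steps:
y = -4/43 (y = -16/172 = -16*1/172 = -4/43 ≈ -0.093023)
O(Q) = -4/43
o = -3315 (o = 51*(-65) = -3315)
-(o + O(-221))/(-38405 + 17605) = -(-3315 - 4/43)/(-38405 + 17605) = -(-142549)/(43*(-20800)) = -(-142549)*(-1)/(43*20800) = -1*142549/894400 = -142549/894400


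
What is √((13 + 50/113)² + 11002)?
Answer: √142791899/113 ≈ 105.75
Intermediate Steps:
√((13 + 50/113)² + 11002) = √((1519/113)² + 11002) = √(2307361/12769 + 11002) = √(142791899/12769) = √142791899/113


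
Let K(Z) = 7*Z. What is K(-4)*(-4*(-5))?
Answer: -560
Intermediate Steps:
K(-4)*(-4*(-5)) = (7*(-4))*(-4*(-5)) = -28*20 = -560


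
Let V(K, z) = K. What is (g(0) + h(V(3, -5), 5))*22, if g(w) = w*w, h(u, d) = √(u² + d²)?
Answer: 22*√34 ≈ 128.28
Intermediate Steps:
h(u, d) = √(d² + u²)
g(w) = w²
(g(0) + h(V(3, -5), 5))*22 = (0² + √(5² + 3²))*22 = (0 + √(25 + 9))*22 = (0 + √34)*22 = √34*22 = 22*√34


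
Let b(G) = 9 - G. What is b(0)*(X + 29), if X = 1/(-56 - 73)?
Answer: 11220/43 ≈ 260.93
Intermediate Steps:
X = -1/129 (X = 1/(-129) = -1/129 ≈ -0.0077519)
b(0)*(X + 29) = (9 - 1*0)*(-1/129 + 29) = (9 + 0)*(3740/129) = 9*(3740/129) = 11220/43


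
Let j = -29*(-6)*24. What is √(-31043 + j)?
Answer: I*√26867 ≈ 163.91*I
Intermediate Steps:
j = 4176 (j = 174*24 = 4176)
√(-31043 + j) = √(-31043 + 4176) = √(-26867) = I*√26867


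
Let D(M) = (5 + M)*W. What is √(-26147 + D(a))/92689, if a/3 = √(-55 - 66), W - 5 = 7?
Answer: √(-26087 + 396*I)/92689 ≈ 1.3226e-5 + 0.0017426*I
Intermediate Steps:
W = 12 (W = 5 + 7 = 12)
a = 33*I (a = 3*√(-55 - 66) = 3*√(-121) = 3*(11*I) = 33*I ≈ 33.0*I)
D(M) = 60 + 12*M (D(M) = (5 + M)*12 = 60 + 12*M)
√(-26147 + D(a))/92689 = √(-26147 + (60 + 12*(33*I)))/92689 = √(-26147 + (60 + 396*I))*(1/92689) = √(-26087 + 396*I)*(1/92689) = √(-26087 + 396*I)/92689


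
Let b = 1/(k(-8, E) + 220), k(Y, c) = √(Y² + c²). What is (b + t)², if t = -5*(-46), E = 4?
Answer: 771981218703/14592640 - 555691*√5/14592640 ≈ 52902.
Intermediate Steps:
t = 230
b = 1/(220 + 4*√5) (b = 1/(√((-8)² + 4²) + 220) = 1/(√(64 + 16) + 220) = 1/(√80 + 220) = 1/(4*√5 + 220) = 1/(220 + 4*√5) ≈ 0.0043679)
(b + t)² = ((11/2416 - √5/12080) + 230)² = (555691/2416 - √5/12080)²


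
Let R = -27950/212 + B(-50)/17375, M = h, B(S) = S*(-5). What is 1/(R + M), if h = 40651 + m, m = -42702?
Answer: -14734/32161747 ≈ -0.00045812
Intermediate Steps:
B(S) = -5*S
h = -2051 (h = 40651 - 42702 = -2051)
M = -2051
R = -1942313/14734 (R = -27950/212 - 5*(-50)/17375 = -27950*1/212 + 250*(1/17375) = -13975/106 + 2/139 = -1942313/14734 ≈ -131.83)
1/(R + M) = 1/(-1942313/14734 - 2051) = 1/(-32161747/14734) = -14734/32161747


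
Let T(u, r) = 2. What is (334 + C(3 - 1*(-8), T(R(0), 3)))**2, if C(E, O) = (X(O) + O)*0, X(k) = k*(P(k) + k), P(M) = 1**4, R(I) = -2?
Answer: 111556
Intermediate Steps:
P(M) = 1
X(k) = k*(1 + k)
C(E, O) = 0 (C(E, O) = (O*(1 + O) + O)*0 = (O + O*(1 + O))*0 = 0)
(334 + C(3 - 1*(-8), T(R(0), 3)))**2 = (334 + 0)**2 = 334**2 = 111556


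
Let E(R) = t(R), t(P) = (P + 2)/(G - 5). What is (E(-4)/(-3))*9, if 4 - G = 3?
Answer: -3/2 ≈ -1.5000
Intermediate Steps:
G = 1 (G = 4 - 1*3 = 4 - 3 = 1)
t(P) = -1/2 - P/4 (t(P) = (P + 2)/(1 - 5) = (2 + P)/(-4) = (2 + P)*(-1/4) = -1/2 - P/4)
E(R) = -1/2 - R/4
(E(-4)/(-3))*9 = ((-1/2 - 1/4*(-4))/(-3))*9 = ((-1/2 + 1)*(-1/3))*9 = ((1/2)*(-1/3))*9 = -1/6*9 = -3/2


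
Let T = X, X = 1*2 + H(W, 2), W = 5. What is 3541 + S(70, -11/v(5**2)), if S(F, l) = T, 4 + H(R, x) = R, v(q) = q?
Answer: 3544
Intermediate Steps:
H(R, x) = -4 + R
X = 3 (X = 1*2 + (-4 + 5) = 2 + 1 = 3)
T = 3
S(F, l) = 3
3541 + S(70, -11/v(5**2)) = 3541 + 3 = 3544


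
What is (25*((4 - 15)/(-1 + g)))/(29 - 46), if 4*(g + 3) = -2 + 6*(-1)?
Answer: -275/102 ≈ -2.6961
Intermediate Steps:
g = -5 (g = -3 + (-2 + 6*(-1))/4 = -3 + (-2 - 6)/4 = -3 + (1/4)*(-8) = -3 - 2 = -5)
(25*((4 - 15)/(-1 + g)))/(29 - 46) = (25*((4 - 15)/(-1 - 5)))/(29 - 46) = (25*(-11/(-6)))/(-17) = (25*(-11*(-1/6)))*(-1/17) = (25*(11/6))*(-1/17) = (275/6)*(-1/17) = -275/102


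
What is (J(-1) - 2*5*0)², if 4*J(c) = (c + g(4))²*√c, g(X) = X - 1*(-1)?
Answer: -16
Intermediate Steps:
g(X) = 1 + X (g(X) = X + 1 = 1 + X)
J(c) = √c*(5 + c)²/4 (J(c) = ((c + (1 + 4))²*√c)/4 = ((c + 5)²*√c)/4 = ((5 + c)²*√c)/4 = (√c*(5 + c)²)/4 = √c*(5 + c)²/4)
(J(-1) - 2*5*0)² = (√(-1)*(5 - 1)²/4 - 2*5*0)² = ((¼)*I*4² - 10*0)² = ((¼)*I*16 + 0)² = (4*I + 0)² = (4*I)² = -16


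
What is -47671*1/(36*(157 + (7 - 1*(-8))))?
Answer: -47671/6192 ≈ -7.6988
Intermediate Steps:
-47671*1/(36*(157 + (7 - 1*(-8)))) = -47671*1/(36*(157 + (7 + 8))) = -47671*1/(36*(157 + 15)) = -47671/(172*36) = -47671/6192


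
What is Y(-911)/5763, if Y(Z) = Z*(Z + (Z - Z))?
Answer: 829921/5763 ≈ 144.01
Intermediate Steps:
Y(Z) = Z**2 (Y(Z) = Z*(Z + 0) = Z*Z = Z**2)
Y(-911)/5763 = (-911)**2/5763 = 829921*(1/5763) = 829921/5763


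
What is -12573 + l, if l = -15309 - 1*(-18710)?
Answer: -9172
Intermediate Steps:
l = 3401 (l = -15309 + 18710 = 3401)
-12573 + l = -12573 + 3401 = -9172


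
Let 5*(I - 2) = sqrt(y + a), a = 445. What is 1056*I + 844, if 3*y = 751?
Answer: 2956 + 352*sqrt(6258)/5 ≈ 8525.2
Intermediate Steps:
y = 751/3 (y = (1/3)*751 = 751/3 ≈ 250.33)
I = 2 + sqrt(6258)/15 (I = 2 + sqrt(751/3 + 445)/5 = 2 + sqrt(2086/3)/5 = 2 + (sqrt(6258)/3)/5 = 2 + sqrt(6258)/15 ≈ 7.2738)
1056*I + 844 = 1056*(2 + sqrt(6258)/15) + 844 = (2112 + 352*sqrt(6258)/5) + 844 = 2956 + 352*sqrt(6258)/5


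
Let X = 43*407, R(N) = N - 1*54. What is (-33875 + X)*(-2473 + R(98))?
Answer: 39772446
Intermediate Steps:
R(N) = -54 + N (R(N) = N - 54 = -54 + N)
X = 17501
(-33875 + X)*(-2473 + R(98)) = (-33875 + 17501)*(-2473 + (-54 + 98)) = -16374*(-2473 + 44) = -16374*(-2429) = 39772446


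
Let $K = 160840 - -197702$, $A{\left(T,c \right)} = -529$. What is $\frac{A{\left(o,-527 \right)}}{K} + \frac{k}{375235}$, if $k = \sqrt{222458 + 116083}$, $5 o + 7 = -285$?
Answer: $- \frac{529}{358542} + \frac{7 \sqrt{141}}{53605} \approx 7.5189 \cdot 10^{-5}$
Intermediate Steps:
$o = - \frac{292}{5}$ ($o = - \frac{7}{5} + \frac{1}{5} \left(-285\right) = - \frac{7}{5} - 57 = - \frac{292}{5} \approx -58.4$)
$k = 49 \sqrt{141}$ ($k = \sqrt{338541} = 49 \sqrt{141} \approx 581.84$)
$K = 358542$ ($K = 160840 + 197702 = 358542$)
$\frac{A{\left(o,-527 \right)}}{K} + \frac{k}{375235} = - \frac{529}{358542} + \frac{49 \sqrt{141}}{375235} = \left(-529\right) \frac{1}{358542} + 49 \sqrt{141} \cdot \frac{1}{375235} = - \frac{529}{358542} + \frac{7 \sqrt{141}}{53605}$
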